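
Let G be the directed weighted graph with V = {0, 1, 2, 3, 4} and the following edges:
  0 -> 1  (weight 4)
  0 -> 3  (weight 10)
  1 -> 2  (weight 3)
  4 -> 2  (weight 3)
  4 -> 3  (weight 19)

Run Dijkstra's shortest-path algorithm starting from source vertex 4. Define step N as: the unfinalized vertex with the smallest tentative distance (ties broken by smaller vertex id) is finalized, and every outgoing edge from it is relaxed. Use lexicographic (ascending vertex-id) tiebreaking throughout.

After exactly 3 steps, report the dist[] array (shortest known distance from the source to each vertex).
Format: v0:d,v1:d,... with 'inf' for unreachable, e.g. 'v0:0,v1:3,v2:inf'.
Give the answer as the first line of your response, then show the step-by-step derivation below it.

v0:inf,v1:inf,v2:3,v3:19,v4:0

step 1: dist = v0:inf,v1:inf,v2:3,v3:19,v4:0
step 2: dist = v0:inf,v1:inf,v2:3,v3:19,v4:0
step 3: dist = v0:inf,v1:inf,v2:3,v3:19,v4:0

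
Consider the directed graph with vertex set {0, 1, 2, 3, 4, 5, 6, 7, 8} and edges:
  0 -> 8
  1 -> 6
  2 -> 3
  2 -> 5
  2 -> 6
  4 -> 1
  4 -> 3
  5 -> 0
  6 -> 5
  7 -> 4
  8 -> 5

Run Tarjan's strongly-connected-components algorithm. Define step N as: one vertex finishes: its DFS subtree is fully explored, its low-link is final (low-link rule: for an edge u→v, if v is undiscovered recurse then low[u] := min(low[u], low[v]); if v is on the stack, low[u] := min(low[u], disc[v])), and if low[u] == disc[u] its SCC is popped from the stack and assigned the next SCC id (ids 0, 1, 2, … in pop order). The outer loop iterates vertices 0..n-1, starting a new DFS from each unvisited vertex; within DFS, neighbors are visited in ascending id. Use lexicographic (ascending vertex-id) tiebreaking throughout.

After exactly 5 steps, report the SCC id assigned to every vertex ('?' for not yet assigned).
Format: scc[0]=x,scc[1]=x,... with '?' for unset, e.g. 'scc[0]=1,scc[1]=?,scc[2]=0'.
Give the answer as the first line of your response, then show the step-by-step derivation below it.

scc[0]=0,scc[1]=2,scc[2]=?,scc[3]=?,scc[4]=?,scc[5]=0,scc[6]=1,scc[7]=?,scc[8]=0

step 1: low=(low[0]=0,low[1]=?,low[2]=?,low[3]=?,low[4]=?,low[5]=0,low[6]=?,low[7]=?,low[8]=1); scc=(scc[0]=?,scc[1]=?,scc[2]=?,scc[3]=?,scc[4]=?,scc[5]=?,scc[6]=?,scc[7]=?,scc[8]=?)
step 2: low=(low[0]=0,low[1]=?,low[2]=?,low[3]=?,low[4]=?,low[5]=0,low[6]=?,low[7]=?,low[8]=0); scc=(scc[0]=?,scc[1]=?,scc[2]=?,scc[3]=?,scc[4]=?,scc[5]=?,scc[6]=?,scc[7]=?,scc[8]=?)
step 3: low=(low[0]=0,low[1]=?,low[2]=?,low[3]=?,low[4]=?,low[5]=0,low[6]=?,low[7]=?,low[8]=0); scc=(scc[0]=0,scc[1]=?,scc[2]=?,scc[3]=?,scc[4]=?,scc[5]=0,scc[6]=?,scc[7]=?,scc[8]=0)
step 4: low=(low[0]=0,low[1]=3,low[2]=?,low[3]=?,low[4]=?,low[5]=0,low[6]=4,low[7]=?,low[8]=0); scc=(scc[0]=0,scc[1]=?,scc[2]=?,scc[3]=?,scc[4]=?,scc[5]=0,scc[6]=1,scc[7]=?,scc[8]=0)
step 5: low=(low[0]=0,low[1]=3,low[2]=?,low[3]=?,low[4]=?,low[5]=0,low[6]=4,low[7]=?,low[8]=0); scc=(scc[0]=0,scc[1]=2,scc[2]=?,scc[3]=?,scc[4]=?,scc[5]=0,scc[6]=1,scc[7]=?,scc[8]=0)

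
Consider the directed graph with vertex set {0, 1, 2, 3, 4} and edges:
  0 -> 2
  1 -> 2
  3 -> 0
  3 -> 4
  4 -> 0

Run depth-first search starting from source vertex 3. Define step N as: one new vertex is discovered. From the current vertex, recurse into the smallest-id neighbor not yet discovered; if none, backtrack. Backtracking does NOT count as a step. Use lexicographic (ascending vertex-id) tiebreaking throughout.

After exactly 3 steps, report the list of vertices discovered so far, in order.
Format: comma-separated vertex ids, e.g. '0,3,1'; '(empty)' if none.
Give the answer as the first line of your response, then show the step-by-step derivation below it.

3,0,2

step 1: discover 3; path=3; order=3
step 2: discover 0; path=3>0; order=3,0
step 3: discover 2; path=3>0>2; order=3,0,2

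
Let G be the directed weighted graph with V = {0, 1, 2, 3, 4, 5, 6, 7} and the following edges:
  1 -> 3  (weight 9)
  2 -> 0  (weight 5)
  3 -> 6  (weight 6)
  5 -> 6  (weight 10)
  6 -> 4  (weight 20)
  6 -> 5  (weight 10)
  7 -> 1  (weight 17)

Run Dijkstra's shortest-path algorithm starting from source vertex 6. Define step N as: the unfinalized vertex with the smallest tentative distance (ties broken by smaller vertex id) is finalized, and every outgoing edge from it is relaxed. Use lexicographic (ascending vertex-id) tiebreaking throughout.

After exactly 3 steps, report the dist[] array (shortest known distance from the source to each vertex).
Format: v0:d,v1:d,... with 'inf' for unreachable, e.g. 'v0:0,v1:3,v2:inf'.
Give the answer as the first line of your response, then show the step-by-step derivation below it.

v0:inf,v1:inf,v2:inf,v3:inf,v4:20,v5:10,v6:0,v7:inf

step 1: dist = v0:inf,v1:inf,v2:inf,v3:inf,v4:20,v5:10,v6:0,v7:inf
step 2: dist = v0:inf,v1:inf,v2:inf,v3:inf,v4:20,v5:10,v6:0,v7:inf
step 3: dist = v0:inf,v1:inf,v2:inf,v3:inf,v4:20,v5:10,v6:0,v7:inf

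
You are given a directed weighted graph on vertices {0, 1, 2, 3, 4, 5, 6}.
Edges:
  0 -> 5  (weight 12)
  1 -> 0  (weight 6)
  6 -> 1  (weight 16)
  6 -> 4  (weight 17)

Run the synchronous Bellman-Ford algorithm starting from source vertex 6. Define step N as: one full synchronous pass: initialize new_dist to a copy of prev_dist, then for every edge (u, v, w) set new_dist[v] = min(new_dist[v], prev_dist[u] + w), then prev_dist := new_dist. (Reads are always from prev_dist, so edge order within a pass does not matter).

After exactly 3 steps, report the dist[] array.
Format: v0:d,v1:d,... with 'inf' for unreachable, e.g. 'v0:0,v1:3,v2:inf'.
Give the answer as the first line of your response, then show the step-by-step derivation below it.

v0:22,v1:16,v2:inf,v3:inf,v4:17,v5:34,v6:0

step 1: dist = v0:inf,v1:16,v2:inf,v3:inf,v4:17,v5:inf,v6:0
step 2: dist = v0:22,v1:16,v2:inf,v3:inf,v4:17,v5:inf,v6:0
step 3: dist = v0:22,v1:16,v2:inf,v3:inf,v4:17,v5:34,v6:0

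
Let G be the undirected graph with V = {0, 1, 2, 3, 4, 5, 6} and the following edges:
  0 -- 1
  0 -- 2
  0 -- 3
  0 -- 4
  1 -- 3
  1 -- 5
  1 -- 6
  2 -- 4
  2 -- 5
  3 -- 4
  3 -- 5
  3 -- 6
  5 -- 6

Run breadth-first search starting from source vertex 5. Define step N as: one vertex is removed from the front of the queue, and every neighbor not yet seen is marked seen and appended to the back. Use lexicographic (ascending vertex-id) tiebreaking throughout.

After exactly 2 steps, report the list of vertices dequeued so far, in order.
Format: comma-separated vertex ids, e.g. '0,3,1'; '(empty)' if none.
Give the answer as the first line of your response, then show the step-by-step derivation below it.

5,1

step 1: dequeue 5; queue=[1,2,3,6]; order=5
step 2: dequeue 1; queue=[2,3,6,0]; order=5,1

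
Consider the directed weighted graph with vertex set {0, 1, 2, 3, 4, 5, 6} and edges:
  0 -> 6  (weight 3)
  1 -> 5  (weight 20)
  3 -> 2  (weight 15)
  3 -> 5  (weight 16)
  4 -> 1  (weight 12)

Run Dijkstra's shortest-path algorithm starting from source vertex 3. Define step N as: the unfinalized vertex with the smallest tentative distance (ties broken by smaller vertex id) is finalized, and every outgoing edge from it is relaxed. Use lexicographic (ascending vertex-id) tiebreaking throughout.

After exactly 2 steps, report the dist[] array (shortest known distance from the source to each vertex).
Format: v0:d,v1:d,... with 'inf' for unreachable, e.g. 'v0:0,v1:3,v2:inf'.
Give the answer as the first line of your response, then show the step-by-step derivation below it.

v0:inf,v1:inf,v2:15,v3:0,v4:inf,v5:16,v6:inf

step 1: dist = v0:inf,v1:inf,v2:15,v3:0,v4:inf,v5:16,v6:inf
step 2: dist = v0:inf,v1:inf,v2:15,v3:0,v4:inf,v5:16,v6:inf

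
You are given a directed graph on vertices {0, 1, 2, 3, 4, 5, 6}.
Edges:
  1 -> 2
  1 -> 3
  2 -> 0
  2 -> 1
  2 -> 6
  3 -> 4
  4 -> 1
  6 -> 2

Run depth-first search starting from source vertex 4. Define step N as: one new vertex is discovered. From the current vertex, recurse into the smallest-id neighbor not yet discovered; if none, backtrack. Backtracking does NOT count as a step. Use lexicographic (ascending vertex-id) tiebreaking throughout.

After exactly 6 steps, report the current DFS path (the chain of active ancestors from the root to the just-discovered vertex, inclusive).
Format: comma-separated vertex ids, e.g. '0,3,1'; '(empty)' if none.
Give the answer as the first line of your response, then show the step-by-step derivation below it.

4,1,3

step 1: discover 4; path=4; order=4
step 2: discover 1; path=4>1; order=4,1
step 3: discover 2; path=4>1>2; order=4,1,2
step 4: discover 0; path=4>1>2>0; order=4,1,2,0
step 5: discover 6; path=4>1>2>6; order=4,1,2,0,6
step 6: discover 3; path=4>1>3; order=4,1,2,0,6,3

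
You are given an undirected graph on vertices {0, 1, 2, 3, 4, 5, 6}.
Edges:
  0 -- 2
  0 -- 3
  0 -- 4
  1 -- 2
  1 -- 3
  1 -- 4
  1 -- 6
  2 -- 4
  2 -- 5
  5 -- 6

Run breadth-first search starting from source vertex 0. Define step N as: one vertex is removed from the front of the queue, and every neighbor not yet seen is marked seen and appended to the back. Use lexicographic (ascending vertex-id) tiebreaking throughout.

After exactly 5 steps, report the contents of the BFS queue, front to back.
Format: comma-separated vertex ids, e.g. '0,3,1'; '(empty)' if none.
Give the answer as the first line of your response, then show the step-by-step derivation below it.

5,6

step 1: dequeue 0; queue=[2,3,4]; order=0
step 2: dequeue 2; queue=[3,4,1,5]; order=0,2
step 3: dequeue 3; queue=[4,1,5]; order=0,2,3
step 4: dequeue 4; queue=[1,5]; order=0,2,3,4
step 5: dequeue 1; queue=[5,6]; order=0,2,3,4,1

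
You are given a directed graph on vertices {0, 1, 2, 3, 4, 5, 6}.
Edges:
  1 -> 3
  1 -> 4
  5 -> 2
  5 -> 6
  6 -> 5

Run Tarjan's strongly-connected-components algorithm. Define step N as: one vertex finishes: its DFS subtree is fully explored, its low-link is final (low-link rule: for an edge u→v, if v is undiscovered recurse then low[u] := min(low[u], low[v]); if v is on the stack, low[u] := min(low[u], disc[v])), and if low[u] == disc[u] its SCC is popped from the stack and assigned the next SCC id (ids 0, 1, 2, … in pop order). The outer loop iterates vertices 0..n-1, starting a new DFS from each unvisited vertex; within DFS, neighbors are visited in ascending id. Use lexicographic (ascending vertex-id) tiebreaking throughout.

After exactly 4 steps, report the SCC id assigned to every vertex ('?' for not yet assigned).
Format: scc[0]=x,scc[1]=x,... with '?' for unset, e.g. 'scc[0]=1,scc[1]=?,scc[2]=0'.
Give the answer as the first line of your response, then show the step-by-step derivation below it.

scc[0]=0,scc[1]=3,scc[2]=?,scc[3]=1,scc[4]=2,scc[5]=?,scc[6]=?

step 1: low=(low[0]=0,low[1]=?,low[2]=?,low[3]=?,low[4]=?,low[5]=?,low[6]=?); scc=(scc[0]=0,scc[1]=?,scc[2]=?,scc[3]=?,scc[4]=?,scc[5]=?,scc[6]=?)
step 2: low=(low[0]=0,low[1]=1,low[2]=?,low[3]=2,low[4]=?,low[5]=?,low[6]=?); scc=(scc[0]=0,scc[1]=?,scc[2]=?,scc[3]=1,scc[4]=?,scc[5]=?,scc[6]=?)
step 3: low=(low[0]=0,low[1]=1,low[2]=?,low[3]=2,low[4]=3,low[5]=?,low[6]=?); scc=(scc[0]=0,scc[1]=?,scc[2]=?,scc[3]=1,scc[4]=2,scc[5]=?,scc[6]=?)
step 4: low=(low[0]=0,low[1]=1,low[2]=?,low[3]=2,low[4]=3,low[5]=?,low[6]=?); scc=(scc[0]=0,scc[1]=3,scc[2]=?,scc[3]=1,scc[4]=2,scc[5]=?,scc[6]=?)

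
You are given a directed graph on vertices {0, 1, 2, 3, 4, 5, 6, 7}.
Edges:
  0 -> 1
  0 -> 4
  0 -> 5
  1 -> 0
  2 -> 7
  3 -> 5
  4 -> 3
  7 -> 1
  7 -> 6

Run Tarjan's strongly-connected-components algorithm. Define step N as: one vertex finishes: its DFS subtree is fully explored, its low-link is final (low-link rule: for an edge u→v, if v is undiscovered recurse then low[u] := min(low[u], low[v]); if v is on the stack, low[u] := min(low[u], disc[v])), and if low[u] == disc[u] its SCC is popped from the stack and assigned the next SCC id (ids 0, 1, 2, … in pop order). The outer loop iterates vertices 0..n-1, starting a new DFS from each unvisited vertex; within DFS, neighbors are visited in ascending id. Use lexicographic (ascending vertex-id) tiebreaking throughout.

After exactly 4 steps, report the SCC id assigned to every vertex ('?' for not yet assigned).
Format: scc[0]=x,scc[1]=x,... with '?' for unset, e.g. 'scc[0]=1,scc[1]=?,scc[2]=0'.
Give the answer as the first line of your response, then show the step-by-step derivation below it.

scc[0]=?,scc[1]=?,scc[2]=?,scc[3]=1,scc[4]=2,scc[5]=0,scc[6]=?,scc[7]=?

step 1: low=(low[0]=0,low[1]=0,low[2]=?,low[3]=?,low[4]=?,low[5]=?,low[6]=?,low[7]=?); scc=(scc[0]=?,scc[1]=?,scc[2]=?,scc[3]=?,scc[4]=?,scc[5]=?,scc[6]=?,scc[7]=?)
step 2: low=(low[0]=0,low[1]=0,low[2]=?,low[3]=3,low[4]=2,low[5]=4,low[6]=?,low[7]=?); scc=(scc[0]=?,scc[1]=?,scc[2]=?,scc[3]=?,scc[4]=?,scc[5]=0,scc[6]=?,scc[7]=?)
step 3: low=(low[0]=0,low[1]=0,low[2]=?,low[3]=3,low[4]=2,low[5]=4,low[6]=?,low[7]=?); scc=(scc[0]=?,scc[1]=?,scc[2]=?,scc[3]=1,scc[4]=?,scc[5]=0,scc[6]=?,scc[7]=?)
step 4: low=(low[0]=0,low[1]=0,low[2]=?,low[3]=3,low[4]=2,low[5]=4,low[6]=?,low[7]=?); scc=(scc[0]=?,scc[1]=?,scc[2]=?,scc[3]=1,scc[4]=2,scc[5]=0,scc[6]=?,scc[7]=?)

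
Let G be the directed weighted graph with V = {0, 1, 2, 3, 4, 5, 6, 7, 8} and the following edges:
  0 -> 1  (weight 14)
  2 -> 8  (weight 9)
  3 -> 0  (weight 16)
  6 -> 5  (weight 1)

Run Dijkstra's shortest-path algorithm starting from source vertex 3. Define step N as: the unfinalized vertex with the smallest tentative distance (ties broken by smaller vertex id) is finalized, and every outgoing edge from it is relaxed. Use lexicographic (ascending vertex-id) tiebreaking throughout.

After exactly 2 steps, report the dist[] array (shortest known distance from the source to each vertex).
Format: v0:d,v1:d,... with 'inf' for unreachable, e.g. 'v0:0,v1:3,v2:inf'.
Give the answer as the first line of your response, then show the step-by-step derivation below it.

v0:16,v1:30,v2:inf,v3:0,v4:inf,v5:inf,v6:inf,v7:inf,v8:inf

step 1: dist = v0:16,v1:inf,v2:inf,v3:0,v4:inf,v5:inf,v6:inf,v7:inf,v8:inf
step 2: dist = v0:16,v1:30,v2:inf,v3:0,v4:inf,v5:inf,v6:inf,v7:inf,v8:inf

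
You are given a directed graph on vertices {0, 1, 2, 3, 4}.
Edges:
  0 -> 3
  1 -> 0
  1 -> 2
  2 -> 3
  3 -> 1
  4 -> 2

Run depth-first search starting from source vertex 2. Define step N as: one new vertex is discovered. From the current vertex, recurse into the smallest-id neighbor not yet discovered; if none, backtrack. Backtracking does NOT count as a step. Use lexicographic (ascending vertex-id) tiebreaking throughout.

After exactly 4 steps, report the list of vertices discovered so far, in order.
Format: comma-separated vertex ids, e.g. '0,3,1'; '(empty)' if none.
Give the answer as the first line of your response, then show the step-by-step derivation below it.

2,3,1,0

step 1: discover 2; path=2; order=2
step 2: discover 3; path=2>3; order=2,3
step 3: discover 1; path=2>3>1; order=2,3,1
step 4: discover 0; path=2>3>1>0; order=2,3,1,0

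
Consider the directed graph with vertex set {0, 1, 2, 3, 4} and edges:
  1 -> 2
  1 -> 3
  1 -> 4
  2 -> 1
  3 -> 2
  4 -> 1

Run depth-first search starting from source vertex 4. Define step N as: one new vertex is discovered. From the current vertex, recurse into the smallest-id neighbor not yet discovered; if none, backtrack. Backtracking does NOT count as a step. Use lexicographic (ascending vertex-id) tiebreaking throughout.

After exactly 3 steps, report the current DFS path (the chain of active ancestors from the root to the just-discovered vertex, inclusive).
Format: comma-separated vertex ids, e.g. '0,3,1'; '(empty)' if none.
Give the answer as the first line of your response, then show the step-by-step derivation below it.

4,1,2

step 1: discover 4; path=4; order=4
step 2: discover 1; path=4>1; order=4,1
step 3: discover 2; path=4>1>2; order=4,1,2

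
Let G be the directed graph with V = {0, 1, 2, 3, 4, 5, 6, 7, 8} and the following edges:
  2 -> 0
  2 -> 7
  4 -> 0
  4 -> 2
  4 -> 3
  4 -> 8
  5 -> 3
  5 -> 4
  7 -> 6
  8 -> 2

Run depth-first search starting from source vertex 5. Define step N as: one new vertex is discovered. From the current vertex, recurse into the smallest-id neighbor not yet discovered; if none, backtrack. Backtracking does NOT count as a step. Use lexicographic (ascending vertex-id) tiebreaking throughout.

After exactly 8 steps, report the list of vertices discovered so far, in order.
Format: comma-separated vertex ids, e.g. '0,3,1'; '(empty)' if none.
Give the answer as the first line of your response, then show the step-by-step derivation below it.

5,3,4,0,2,7,6,8

step 1: discover 5; path=5; order=5
step 2: discover 3; path=5>3; order=5,3
step 3: discover 4; path=5>4; order=5,3,4
step 4: discover 0; path=5>4>0; order=5,3,4,0
step 5: discover 2; path=5>4>2; order=5,3,4,0,2
step 6: discover 7; path=5>4>2>7; order=5,3,4,0,2,7
step 7: discover 6; path=5>4>2>7>6; order=5,3,4,0,2,7,6
step 8: discover 8; path=5>4>8; order=5,3,4,0,2,7,6,8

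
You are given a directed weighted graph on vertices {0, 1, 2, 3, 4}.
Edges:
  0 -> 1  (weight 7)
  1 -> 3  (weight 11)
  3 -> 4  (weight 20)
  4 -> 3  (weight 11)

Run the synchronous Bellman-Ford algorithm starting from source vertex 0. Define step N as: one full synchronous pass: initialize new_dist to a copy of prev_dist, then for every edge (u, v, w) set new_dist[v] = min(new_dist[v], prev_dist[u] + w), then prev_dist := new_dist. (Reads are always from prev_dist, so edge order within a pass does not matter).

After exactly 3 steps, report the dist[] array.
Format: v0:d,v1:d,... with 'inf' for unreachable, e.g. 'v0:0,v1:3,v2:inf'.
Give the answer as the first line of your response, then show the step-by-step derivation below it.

v0:0,v1:7,v2:inf,v3:18,v4:38

step 1: dist = v0:0,v1:7,v2:inf,v3:inf,v4:inf
step 2: dist = v0:0,v1:7,v2:inf,v3:18,v4:inf
step 3: dist = v0:0,v1:7,v2:inf,v3:18,v4:38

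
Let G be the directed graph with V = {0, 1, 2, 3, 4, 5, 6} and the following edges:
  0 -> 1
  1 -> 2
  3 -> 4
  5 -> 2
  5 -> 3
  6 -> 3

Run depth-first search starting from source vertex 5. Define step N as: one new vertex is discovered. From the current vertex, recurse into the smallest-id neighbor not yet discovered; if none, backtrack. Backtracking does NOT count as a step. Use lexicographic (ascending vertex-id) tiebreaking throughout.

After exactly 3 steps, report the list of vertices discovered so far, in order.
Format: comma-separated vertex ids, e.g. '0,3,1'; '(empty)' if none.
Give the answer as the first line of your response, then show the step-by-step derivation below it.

5,2,3

step 1: discover 5; path=5; order=5
step 2: discover 2; path=5>2; order=5,2
step 3: discover 3; path=5>3; order=5,2,3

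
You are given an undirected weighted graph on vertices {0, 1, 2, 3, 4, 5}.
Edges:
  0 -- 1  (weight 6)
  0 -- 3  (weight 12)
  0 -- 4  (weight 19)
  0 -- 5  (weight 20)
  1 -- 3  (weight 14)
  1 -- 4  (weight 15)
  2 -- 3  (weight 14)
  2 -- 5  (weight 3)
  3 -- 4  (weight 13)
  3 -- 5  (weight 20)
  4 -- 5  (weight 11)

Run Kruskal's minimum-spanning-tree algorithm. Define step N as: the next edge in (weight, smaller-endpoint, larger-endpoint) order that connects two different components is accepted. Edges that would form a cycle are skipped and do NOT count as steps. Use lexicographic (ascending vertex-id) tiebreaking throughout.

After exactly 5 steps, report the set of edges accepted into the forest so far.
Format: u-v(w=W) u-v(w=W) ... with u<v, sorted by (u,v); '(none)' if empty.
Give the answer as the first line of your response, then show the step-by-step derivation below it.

0-1(w=6) 0-3(w=12) 2-5(w=3) 3-4(w=13) 4-5(w=11)

step 1: add edge 2-5 (w=3); MST = {2-5(w=3)}
step 2: add edge 0-1 (w=6); MST = {0-1(w=6) 2-5(w=3)}
step 3: add edge 4-5 (w=11); MST = {0-1(w=6) 2-5(w=3) 4-5(w=11)}
step 4: add edge 0-3 (w=12); MST = {0-1(w=6) 0-3(w=12) 2-5(w=3) 4-5(w=11)}
step 5: add edge 3-4 (w=13); MST = {0-1(w=6) 0-3(w=12) 2-5(w=3) 3-4(w=13) 4-5(w=11)}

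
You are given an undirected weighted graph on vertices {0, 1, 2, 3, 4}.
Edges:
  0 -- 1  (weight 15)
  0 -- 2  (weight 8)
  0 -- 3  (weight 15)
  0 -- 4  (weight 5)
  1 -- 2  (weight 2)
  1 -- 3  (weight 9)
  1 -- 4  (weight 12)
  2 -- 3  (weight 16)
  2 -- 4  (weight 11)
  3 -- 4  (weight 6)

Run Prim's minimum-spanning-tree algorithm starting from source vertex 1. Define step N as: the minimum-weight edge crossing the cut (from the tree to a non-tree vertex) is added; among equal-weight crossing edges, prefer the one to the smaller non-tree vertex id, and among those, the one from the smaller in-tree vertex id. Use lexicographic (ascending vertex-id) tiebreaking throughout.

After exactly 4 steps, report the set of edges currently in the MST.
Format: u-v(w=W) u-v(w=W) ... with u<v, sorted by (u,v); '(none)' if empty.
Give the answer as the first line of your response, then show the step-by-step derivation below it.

0-2(w=8) 0-4(w=5) 1-2(w=2) 3-4(w=6)

step 1: add edge 1-2 (w=2); MST = {1-2(w=2)}
step 2: add edge 0-2 (w=8); MST = {0-2(w=8) 1-2(w=2)}
step 3: add edge 0-4 (w=5); MST = {0-2(w=8) 0-4(w=5) 1-2(w=2)}
step 4: add edge 3-4 (w=6); MST = {0-2(w=8) 0-4(w=5) 1-2(w=2) 3-4(w=6)}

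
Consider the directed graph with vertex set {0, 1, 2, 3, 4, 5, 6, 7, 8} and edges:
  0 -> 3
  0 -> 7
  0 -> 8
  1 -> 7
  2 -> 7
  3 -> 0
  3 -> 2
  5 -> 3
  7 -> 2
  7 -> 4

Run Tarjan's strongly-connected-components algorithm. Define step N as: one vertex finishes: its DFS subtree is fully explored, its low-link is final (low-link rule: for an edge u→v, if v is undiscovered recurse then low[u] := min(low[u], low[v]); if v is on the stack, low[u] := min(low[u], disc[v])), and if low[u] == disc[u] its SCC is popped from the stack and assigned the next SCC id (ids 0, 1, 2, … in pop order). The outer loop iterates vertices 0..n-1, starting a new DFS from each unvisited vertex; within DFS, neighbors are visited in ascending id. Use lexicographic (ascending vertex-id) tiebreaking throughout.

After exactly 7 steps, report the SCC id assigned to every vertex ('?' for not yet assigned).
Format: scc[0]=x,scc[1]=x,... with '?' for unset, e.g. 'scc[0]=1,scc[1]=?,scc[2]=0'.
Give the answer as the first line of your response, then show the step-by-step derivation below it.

scc[0]=3,scc[1]=4,scc[2]=1,scc[3]=3,scc[4]=0,scc[5]=?,scc[6]=?,scc[7]=1,scc[8]=2

step 1: low=(low[0]=0,low[1]=?,low[2]=2,low[3]=0,low[4]=4,low[5]=?,low[6]=?,low[7]=2,low[8]=?); scc=(scc[0]=?,scc[1]=?,scc[2]=?,scc[3]=?,scc[4]=0,scc[5]=?,scc[6]=?,scc[7]=?,scc[8]=?)
step 2: low=(low[0]=0,low[1]=?,low[2]=2,low[3]=0,low[4]=4,low[5]=?,low[6]=?,low[7]=2,low[8]=?); scc=(scc[0]=?,scc[1]=?,scc[2]=?,scc[3]=?,scc[4]=0,scc[5]=?,scc[6]=?,scc[7]=?,scc[8]=?)
step 3: low=(low[0]=0,low[1]=?,low[2]=2,low[3]=0,low[4]=4,low[5]=?,low[6]=?,low[7]=2,low[8]=?); scc=(scc[0]=?,scc[1]=?,scc[2]=1,scc[3]=?,scc[4]=0,scc[5]=?,scc[6]=?,scc[7]=1,scc[8]=?)
step 4: low=(low[0]=0,low[1]=?,low[2]=2,low[3]=0,low[4]=4,low[5]=?,low[6]=?,low[7]=2,low[8]=?); scc=(scc[0]=?,scc[1]=?,scc[2]=1,scc[3]=?,scc[4]=0,scc[5]=?,scc[6]=?,scc[7]=1,scc[8]=?)
step 5: low=(low[0]=0,low[1]=?,low[2]=2,low[3]=0,low[4]=4,low[5]=?,low[6]=?,low[7]=2,low[8]=5); scc=(scc[0]=?,scc[1]=?,scc[2]=1,scc[3]=?,scc[4]=0,scc[5]=?,scc[6]=?,scc[7]=1,scc[8]=2)
step 6: low=(low[0]=0,low[1]=?,low[2]=2,low[3]=0,low[4]=4,low[5]=?,low[6]=?,low[7]=2,low[8]=5); scc=(scc[0]=3,scc[1]=?,scc[2]=1,scc[3]=3,scc[4]=0,scc[5]=?,scc[6]=?,scc[7]=1,scc[8]=2)
step 7: low=(low[0]=0,low[1]=6,low[2]=2,low[3]=0,low[4]=4,low[5]=?,low[6]=?,low[7]=2,low[8]=5); scc=(scc[0]=3,scc[1]=4,scc[2]=1,scc[3]=3,scc[4]=0,scc[5]=?,scc[6]=?,scc[7]=1,scc[8]=2)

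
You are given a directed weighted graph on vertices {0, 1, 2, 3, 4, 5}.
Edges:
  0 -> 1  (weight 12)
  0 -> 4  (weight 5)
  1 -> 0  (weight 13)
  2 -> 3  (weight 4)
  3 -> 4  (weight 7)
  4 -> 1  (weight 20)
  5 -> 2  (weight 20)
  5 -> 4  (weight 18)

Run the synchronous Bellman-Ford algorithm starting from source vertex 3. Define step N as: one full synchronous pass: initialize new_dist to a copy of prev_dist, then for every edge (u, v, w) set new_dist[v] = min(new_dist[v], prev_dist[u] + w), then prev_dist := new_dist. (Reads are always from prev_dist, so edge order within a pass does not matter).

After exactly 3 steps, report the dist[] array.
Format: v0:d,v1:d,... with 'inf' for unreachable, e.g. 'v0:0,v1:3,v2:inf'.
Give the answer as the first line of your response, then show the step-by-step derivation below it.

v0:40,v1:27,v2:inf,v3:0,v4:7,v5:inf

step 1: dist = v0:inf,v1:inf,v2:inf,v3:0,v4:7,v5:inf
step 2: dist = v0:inf,v1:27,v2:inf,v3:0,v4:7,v5:inf
step 3: dist = v0:40,v1:27,v2:inf,v3:0,v4:7,v5:inf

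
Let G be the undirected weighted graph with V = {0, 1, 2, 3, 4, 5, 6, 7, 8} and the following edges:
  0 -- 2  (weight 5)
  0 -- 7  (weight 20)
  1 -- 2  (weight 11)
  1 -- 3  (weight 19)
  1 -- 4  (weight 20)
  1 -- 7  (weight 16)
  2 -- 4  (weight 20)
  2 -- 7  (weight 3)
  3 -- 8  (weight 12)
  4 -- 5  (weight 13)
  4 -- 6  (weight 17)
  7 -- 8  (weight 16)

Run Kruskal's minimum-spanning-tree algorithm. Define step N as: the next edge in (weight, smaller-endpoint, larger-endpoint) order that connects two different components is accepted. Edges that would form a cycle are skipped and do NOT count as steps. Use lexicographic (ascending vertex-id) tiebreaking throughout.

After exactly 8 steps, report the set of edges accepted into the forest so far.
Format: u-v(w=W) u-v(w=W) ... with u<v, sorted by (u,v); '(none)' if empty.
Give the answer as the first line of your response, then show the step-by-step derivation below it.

0-2(w=5) 1-2(w=11) 1-4(w=20) 2-7(w=3) 3-8(w=12) 4-5(w=13) 4-6(w=17) 7-8(w=16)

step 1: add edge 2-7 (w=3); MST = {2-7(w=3)}
step 2: add edge 0-2 (w=5); MST = {0-2(w=5) 2-7(w=3)}
step 3: add edge 1-2 (w=11); MST = {0-2(w=5) 1-2(w=11) 2-7(w=3)}
step 4: add edge 3-8 (w=12); MST = {0-2(w=5) 1-2(w=11) 2-7(w=3) 3-8(w=12)}
step 5: add edge 4-5 (w=13); MST = {0-2(w=5) 1-2(w=11) 2-7(w=3) 3-8(w=12) 4-5(w=13)}
step 6: add edge 7-8 (w=16); MST = {0-2(w=5) 1-2(w=11) 2-7(w=3) 3-8(w=12) 4-5(w=13) 7-8(w=16)}
step 7: add edge 4-6 (w=17); MST = {0-2(w=5) 1-2(w=11) 2-7(w=3) 3-8(w=12) 4-5(w=13) 4-6(w=17) 7-8(w=16)}
step 8: add edge 1-4 (w=20); MST = {0-2(w=5) 1-2(w=11) 1-4(w=20) 2-7(w=3) 3-8(w=12) 4-5(w=13) 4-6(w=17) 7-8(w=16)}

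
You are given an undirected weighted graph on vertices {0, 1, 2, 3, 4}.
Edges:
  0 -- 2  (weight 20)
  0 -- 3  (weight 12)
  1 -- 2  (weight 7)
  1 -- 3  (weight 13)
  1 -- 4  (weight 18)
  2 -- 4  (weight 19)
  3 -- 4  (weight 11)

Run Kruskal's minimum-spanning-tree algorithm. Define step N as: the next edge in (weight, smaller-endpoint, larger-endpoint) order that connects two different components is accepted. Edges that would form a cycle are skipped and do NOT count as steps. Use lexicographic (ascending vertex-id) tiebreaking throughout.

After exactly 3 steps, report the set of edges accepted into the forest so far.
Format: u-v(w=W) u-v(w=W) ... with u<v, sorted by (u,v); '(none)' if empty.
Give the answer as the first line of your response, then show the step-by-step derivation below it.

0-3(w=12) 1-2(w=7) 3-4(w=11)

step 1: add edge 1-2 (w=7); MST = {1-2(w=7)}
step 2: add edge 3-4 (w=11); MST = {1-2(w=7) 3-4(w=11)}
step 3: add edge 0-3 (w=12); MST = {0-3(w=12) 1-2(w=7) 3-4(w=11)}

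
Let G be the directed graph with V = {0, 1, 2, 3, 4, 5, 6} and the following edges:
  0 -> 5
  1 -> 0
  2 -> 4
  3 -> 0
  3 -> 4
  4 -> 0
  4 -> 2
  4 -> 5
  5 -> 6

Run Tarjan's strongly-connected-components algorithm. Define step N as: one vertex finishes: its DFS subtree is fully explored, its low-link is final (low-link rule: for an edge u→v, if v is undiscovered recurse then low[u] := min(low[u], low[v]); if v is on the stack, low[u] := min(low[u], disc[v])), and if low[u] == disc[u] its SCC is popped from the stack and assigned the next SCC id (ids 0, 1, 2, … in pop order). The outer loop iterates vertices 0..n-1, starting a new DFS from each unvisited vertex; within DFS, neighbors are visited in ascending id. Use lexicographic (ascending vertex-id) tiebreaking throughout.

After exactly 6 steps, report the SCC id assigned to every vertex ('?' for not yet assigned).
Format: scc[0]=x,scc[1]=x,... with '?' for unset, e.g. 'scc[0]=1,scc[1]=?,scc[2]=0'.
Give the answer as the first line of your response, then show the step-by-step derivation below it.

scc[0]=2,scc[1]=3,scc[2]=4,scc[3]=?,scc[4]=4,scc[5]=1,scc[6]=0

step 1: low=(low[0]=0,low[1]=?,low[2]=?,low[3]=?,low[4]=?,low[5]=1,low[6]=2); scc=(scc[0]=?,scc[1]=?,scc[2]=?,scc[3]=?,scc[4]=?,scc[5]=?,scc[6]=0)
step 2: low=(low[0]=0,low[1]=?,low[2]=?,low[3]=?,low[4]=?,low[5]=1,low[6]=2); scc=(scc[0]=?,scc[1]=?,scc[2]=?,scc[3]=?,scc[4]=?,scc[5]=1,scc[6]=0)
step 3: low=(low[0]=0,low[1]=?,low[2]=?,low[3]=?,low[4]=?,low[5]=1,low[6]=2); scc=(scc[0]=2,scc[1]=?,scc[2]=?,scc[3]=?,scc[4]=?,scc[5]=1,scc[6]=0)
step 4: low=(low[0]=0,low[1]=3,low[2]=?,low[3]=?,low[4]=?,low[5]=1,low[6]=2); scc=(scc[0]=2,scc[1]=3,scc[2]=?,scc[3]=?,scc[4]=?,scc[5]=1,scc[6]=0)
step 5: low=(low[0]=0,low[1]=3,low[2]=4,low[3]=?,low[4]=4,low[5]=1,low[6]=2); scc=(scc[0]=2,scc[1]=3,scc[2]=?,scc[3]=?,scc[4]=?,scc[5]=1,scc[6]=0)
step 6: low=(low[0]=0,low[1]=3,low[2]=4,low[3]=?,low[4]=4,low[5]=1,low[6]=2); scc=(scc[0]=2,scc[1]=3,scc[2]=4,scc[3]=?,scc[4]=4,scc[5]=1,scc[6]=0)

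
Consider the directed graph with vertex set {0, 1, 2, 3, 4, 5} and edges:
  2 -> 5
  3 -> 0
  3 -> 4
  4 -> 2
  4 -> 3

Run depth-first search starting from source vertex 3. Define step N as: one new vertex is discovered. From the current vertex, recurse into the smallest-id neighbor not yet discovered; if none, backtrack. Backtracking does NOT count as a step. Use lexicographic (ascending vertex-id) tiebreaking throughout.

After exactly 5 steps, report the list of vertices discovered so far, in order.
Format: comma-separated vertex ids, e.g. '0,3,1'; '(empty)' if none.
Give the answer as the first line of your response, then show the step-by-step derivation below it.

3,0,4,2,5

step 1: discover 3; path=3; order=3
step 2: discover 0; path=3>0; order=3,0
step 3: discover 4; path=3>4; order=3,0,4
step 4: discover 2; path=3>4>2; order=3,0,4,2
step 5: discover 5; path=3>4>2>5; order=3,0,4,2,5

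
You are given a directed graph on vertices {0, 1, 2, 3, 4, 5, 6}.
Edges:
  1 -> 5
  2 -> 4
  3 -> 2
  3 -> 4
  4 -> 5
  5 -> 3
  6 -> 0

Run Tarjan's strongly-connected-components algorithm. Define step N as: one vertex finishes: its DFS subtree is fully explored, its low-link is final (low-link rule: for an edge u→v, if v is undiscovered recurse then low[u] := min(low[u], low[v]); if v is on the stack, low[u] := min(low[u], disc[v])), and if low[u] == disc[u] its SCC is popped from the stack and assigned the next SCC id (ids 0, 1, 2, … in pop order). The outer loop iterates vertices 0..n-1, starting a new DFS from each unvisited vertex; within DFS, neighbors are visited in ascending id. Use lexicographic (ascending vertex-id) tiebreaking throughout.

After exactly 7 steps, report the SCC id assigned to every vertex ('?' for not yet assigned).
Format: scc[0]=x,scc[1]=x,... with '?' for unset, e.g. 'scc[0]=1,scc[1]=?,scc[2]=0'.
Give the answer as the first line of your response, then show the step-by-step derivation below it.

scc[0]=0,scc[1]=2,scc[2]=1,scc[3]=1,scc[4]=1,scc[5]=1,scc[6]=3

step 1: low=(low[0]=0,low[1]=?,low[2]=?,low[3]=?,low[4]=?,low[5]=?,low[6]=?); scc=(scc[0]=0,scc[1]=?,scc[2]=?,scc[3]=?,scc[4]=?,scc[5]=?,scc[6]=?)
step 2: low=(low[0]=0,low[1]=1,low[2]=4,low[3]=3,low[4]=2,low[5]=2,low[6]=?); scc=(scc[0]=0,scc[1]=?,scc[2]=?,scc[3]=?,scc[4]=?,scc[5]=?,scc[6]=?)
step 3: low=(low[0]=0,low[1]=1,low[2]=2,low[3]=3,low[4]=2,low[5]=2,low[6]=?); scc=(scc[0]=0,scc[1]=?,scc[2]=?,scc[3]=?,scc[4]=?,scc[5]=?,scc[6]=?)
step 4: low=(low[0]=0,low[1]=1,low[2]=2,low[3]=2,low[4]=2,low[5]=2,low[6]=?); scc=(scc[0]=0,scc[1]=?,scc[2]=?,scc[3]=?,scc[4]=?,scc[5]=?,scc[6]=?)
step 5: low=(low[0]=0,low[1]=1,low[2]=2,low[3]=2,low[4]=2,low[5]=2,low[6]=?); scc=(scc[0]=0,scc[1]=?,scc[2]=1,scc[3]=1,scc[4]=1,scc[5]=1,scc[6]=?)
step 6: low=(low[0]=0,low[1]=1,low[2]=2,low[3]=2,low[4]=2,low[5]=2,low[6]=?); scc=(scc[0]=0,scc[1]=2,scc[2]=1,scc[3]=1,scc[4]=1,scc[5]=1,scc[6]=?)
step 7: low=(low[0]=0,low[1]=1,low[2]=2,low[3]=2,low[4]=2,low[5]=2,low[6]=6); scc=(scc[0]=0,scc[1]=2,scc[2]=1,scc[3]=1,scc[4]=1,scc[5]=1,scc[6]=3)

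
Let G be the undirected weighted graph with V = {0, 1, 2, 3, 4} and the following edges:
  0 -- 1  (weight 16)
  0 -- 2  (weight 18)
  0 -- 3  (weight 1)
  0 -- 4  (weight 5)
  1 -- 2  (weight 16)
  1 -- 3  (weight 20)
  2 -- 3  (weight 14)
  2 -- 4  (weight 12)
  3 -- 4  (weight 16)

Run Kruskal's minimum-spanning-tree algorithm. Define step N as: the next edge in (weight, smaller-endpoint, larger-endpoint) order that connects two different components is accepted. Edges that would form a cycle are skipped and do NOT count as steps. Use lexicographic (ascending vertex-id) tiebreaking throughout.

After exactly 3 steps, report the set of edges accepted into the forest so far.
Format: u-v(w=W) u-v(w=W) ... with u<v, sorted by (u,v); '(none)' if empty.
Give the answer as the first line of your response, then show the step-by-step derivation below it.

0-3(w=1) 0-4(w=5) 2-4(w=12)

step 1: add edge 0-3 (w=1); MST = {0-3(w=1)}
step 2: add edge 0-4 (w=5); MST = {0-3(w=1) 0-4(w=5)}
step 3: add edge 2-4 (w=12); MST = {0-3(w=1) 0-4(w=5) 2-4(w=12)}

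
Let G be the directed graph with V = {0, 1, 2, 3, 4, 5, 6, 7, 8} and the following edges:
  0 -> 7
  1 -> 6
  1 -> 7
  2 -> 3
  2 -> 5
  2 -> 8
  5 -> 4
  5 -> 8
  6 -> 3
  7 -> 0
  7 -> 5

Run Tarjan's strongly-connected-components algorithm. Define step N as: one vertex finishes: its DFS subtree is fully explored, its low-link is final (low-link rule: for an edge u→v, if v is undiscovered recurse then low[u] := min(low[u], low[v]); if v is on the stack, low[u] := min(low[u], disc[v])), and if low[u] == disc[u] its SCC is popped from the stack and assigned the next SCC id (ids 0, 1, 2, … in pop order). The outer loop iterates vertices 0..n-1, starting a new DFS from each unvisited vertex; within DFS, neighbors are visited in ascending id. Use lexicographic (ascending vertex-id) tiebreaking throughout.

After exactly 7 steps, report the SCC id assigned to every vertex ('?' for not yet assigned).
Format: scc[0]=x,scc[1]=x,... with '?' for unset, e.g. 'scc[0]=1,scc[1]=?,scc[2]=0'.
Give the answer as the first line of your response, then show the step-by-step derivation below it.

scc[0]=3,scc[1]=?,scc[2]=?,scc[3]=4,scc[4]=0,scc[5]=2,scc[6]=5,scc[7]=3,scc[8]=1

step 1: low=(low[0]=0,low[1]=?,low[2]=?,low[3]=?,low[4]=3,low[5]=2,low[6]=?,low[7]=0,low[8]=?); scc=(scc[0]=?,scc[1]=?,scc[2]=?,scc[3]=?,scc[4]=0,scc[5]=?,scc[6]=?,scc[7]=?,scc[8]=?)
step 2: low=(low[0]=0,low[1]=?,low[2]=?,low[3]=?,low[4]=3,low[5]=2,low[6]=?,low[7]=0,low[8]=4); scc=(scc[0]=?,scc[1]=?,scc[2]=?,scc[3]=?,scc[4]=0,scc[5]=?,scc[6]=?,scc[7]=?,scc[8]=1)
step 3: low=(low[0]=0,low[1]=?,low[2]=?,low[3]=?,low[4]=3,low[5]=2,low[6]=?,low[7]=0,low[8]=4); scc=(scc[0]=?,scc[1]=?,scc[2]=?,scc[3]=?,scc[4]=0,scc[5]=2,scc[6]=?,scc[7]=?,scc[8]=1)
step 4: low=(low[0]=0,low[1]=?,low[2]=?,low[3]=?,low[4]=3,low[5]=2,low[6]=?,low[7]=0,low[8]=4); scc=(scc[0]=?,scc[1]=?,scc[2]=?,scc[3]=?,scc[4]=0,scc[5]=2,scc[6]=?,scc[7]=?,scc[8]=1)
step 5: low=(low[0]=0,low[1]=?,low[2]=?,low[3]=?,low[4]=3,low[5]=2,low[6]=?,low[7]=0,low[8]=4); scc=(scc[0]=3,scc[1]=?,scc[2]=?,scc[3]=?,scc[4]=0,scc[5]=2,scc[6]=?,scc[7]=3,scc[8]=1)
step 6: low=(low[0]=0,low[1]=5,low[2]=?,low[3]=7,low[4]=3,low[5]=2,low[6]=6,low[7]=0,low[8]=4); scc=(scc[0]=3,scc[1]=?,scc[2]=?,scc[3]=4,scc[4]=0,scc[5]=2,scc[6]=?,scc[7]=3,scc[8]=1)
step 7: low=(low[0]=0,low[1]=5,low[2]=?,low[3]=7,low[4]=3,low[5]=2,low[6]=6,low[7]=0,low[8]=4); scc=(scc[0]=3,scc[1]=?,scc[2]=?,scc[3]=4,scc[4]=0,scc[5]=2,scc[6]=5,scc[7]=3,scc[8]=1)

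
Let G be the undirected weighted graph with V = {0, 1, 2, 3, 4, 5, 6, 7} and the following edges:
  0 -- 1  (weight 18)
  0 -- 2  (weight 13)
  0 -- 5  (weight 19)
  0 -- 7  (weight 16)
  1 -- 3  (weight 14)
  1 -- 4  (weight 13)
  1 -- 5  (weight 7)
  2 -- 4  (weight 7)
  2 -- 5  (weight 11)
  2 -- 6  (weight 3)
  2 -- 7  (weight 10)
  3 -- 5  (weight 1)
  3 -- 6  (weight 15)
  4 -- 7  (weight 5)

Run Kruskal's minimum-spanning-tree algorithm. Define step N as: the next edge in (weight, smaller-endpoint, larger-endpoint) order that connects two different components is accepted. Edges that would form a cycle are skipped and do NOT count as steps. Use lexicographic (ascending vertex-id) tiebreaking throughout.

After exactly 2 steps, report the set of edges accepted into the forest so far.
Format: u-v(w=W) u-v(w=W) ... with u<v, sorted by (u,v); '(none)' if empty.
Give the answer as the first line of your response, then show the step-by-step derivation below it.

2-6(w=3) 3-5(w=1)

step 1: add edge 3-5 (w=1); MST = {3-5(w=1)}
step 2: add edge 2-6 (w=3); MST = {2-6(w=3) 3-5(w=1)}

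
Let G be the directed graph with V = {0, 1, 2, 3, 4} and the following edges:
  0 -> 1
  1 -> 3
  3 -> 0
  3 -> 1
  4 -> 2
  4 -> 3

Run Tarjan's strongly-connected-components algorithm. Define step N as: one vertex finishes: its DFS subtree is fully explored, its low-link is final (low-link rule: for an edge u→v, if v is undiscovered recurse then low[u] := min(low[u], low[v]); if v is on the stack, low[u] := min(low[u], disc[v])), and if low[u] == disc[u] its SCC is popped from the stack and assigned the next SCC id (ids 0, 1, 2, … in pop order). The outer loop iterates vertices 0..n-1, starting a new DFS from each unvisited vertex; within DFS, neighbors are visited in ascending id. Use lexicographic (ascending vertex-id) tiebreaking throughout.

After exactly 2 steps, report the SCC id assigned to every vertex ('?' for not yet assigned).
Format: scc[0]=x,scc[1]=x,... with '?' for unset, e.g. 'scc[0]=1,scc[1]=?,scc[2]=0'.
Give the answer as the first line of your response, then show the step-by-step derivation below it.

scc[0]=?,scc[1]=?,scc[2]=?,scc[3]=?,scc[4]=?

step 1: low=(low[0]=0,low[1]=1,low[2]=?,low[3]=0,low[4]=?); scc=(scc[0]=?,scc[1]=?,scc[2]=?,scc[3]=?,scc[4]=?)
step 2: low=(low[0]=0,low[1]=0,low[2]=?,low[3]=0,low[4]=?); scc=(scc[0]=?,scc[1]=?,scc[2]=?,scc[3]=?,scc[4]=?)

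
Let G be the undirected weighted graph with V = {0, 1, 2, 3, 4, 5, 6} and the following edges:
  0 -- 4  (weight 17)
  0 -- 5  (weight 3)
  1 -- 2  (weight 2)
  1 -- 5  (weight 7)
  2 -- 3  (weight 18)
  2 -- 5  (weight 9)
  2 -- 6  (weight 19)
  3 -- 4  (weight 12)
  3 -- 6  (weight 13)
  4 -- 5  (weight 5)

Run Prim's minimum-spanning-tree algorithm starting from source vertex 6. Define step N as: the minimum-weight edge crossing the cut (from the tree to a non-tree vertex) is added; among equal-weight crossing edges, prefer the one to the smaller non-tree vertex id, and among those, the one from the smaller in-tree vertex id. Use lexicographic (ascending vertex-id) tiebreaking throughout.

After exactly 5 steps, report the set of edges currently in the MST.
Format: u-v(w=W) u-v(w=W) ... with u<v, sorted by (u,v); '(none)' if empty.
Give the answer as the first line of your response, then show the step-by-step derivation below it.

0-5(w=3) 1-5(w=7) 3-4(w=12) 3-6(w=13) 4-5(w=5)

step 1: add edge 3-6 (w=13); MST = {3-6(w=13)}
step 2: add edge 3-4 (w=12); MST = {3-4(w=12) 3-6(w=13)}
step 3: add edge 4-5 (w=5); MST = {3-4(w=12) 3-6(w=13) 4-5(w=5)}
step 4: add edge 0-5 (w=3); MST = {0-5(w=3) 3-4(w=12) 3-6(w=13) 4-5(w=5)}
step 5: add edge 1-5 (w=7); MST = {0-5(w=3) 1-5(w=7) 3-4(w=12) 3-6(w=13) 4-5(w=5)}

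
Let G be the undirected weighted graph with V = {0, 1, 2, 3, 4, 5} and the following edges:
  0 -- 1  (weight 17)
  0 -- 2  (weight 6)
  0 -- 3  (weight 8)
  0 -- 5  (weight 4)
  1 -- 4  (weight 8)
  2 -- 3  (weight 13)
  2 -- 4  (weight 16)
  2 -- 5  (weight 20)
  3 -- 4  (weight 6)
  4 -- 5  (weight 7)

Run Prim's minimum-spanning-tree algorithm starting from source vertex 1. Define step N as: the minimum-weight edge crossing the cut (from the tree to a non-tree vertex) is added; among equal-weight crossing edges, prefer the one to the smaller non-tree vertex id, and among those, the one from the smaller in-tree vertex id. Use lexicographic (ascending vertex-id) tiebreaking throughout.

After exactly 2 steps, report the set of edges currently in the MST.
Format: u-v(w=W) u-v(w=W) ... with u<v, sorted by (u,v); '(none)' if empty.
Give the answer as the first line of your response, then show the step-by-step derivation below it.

1-4(w=8) 3-4(w=6)

step 1: add edge 1-4 (w=8); MST = {1-4(w=8)}
step 2: add edge 3-4 (w=6); MST = {1-4(w=8) 3-4(w=6)}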